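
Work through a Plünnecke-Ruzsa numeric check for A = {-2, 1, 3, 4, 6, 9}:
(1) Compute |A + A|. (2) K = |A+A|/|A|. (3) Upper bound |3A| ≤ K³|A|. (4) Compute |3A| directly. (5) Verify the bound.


|A| = 6.
Step 1: Compute A + A by enumerating all 36 pairs.
A + A = {-4, -1, 1, 2, 4, 5, 6, 7, 8, 9, 10, 12, 13, 15, 18}, so |A + A| = 15.
Step 2: Doubling constant K = |A + A|/|A| = 15/6 = 15/6 ≈ 2.5000.
Step 3: Plünnecke-Ruzsa gives |3A| ≤ K³·|A| = (2.5000)³ · 6 ≈ 93.7500.
Step 4: Compute 3A = A + A + A directly by enumerating all triples (a,b,c) ∈ A³; |3A| = 26.
Step 5: Check 26 ≤ 93.7500? Yes ✓.

K = 15/6, Plünnecke-Ruzsa bound K³|A| ≈ 93.7500, |3A| = 26, inequality holds.


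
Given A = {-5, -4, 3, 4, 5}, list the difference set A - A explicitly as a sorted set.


A - A = {a - a' : a, a' ∈ A}.
Compute a - a' for each ordered pair (a, a'):
a = -5: -5--5=0, -5--4=-1, -5-3=-8, -5-4=-9, -5-5=-10
a = -4: -4--5=1, -4--4=0, -4-3=-7, -4-4=-8, -4-5=-9
a = 3: 3--5=8, 3--4=7, 3-3=0, 3-4=-1, 3-5=-2
a = 4: 4--5=9, 4--4=8, 4-3=1, 4-4=0, 4-5=-1
a = 5: 5--5=10, 5--4=9, 5-3=2, 5-4=1, 5-5=0
Collecting distinct values (and noting 0 appears from a-a):
A - A = {-10, -9, -8, -7, -2, -1, 0, 1, 2, 7, 8, 9, 10}
|A - A| = 13

A - A = {-10, -9, -8, -7, -2, -1, 0, 1, 2, 7, 8, 9, 10}


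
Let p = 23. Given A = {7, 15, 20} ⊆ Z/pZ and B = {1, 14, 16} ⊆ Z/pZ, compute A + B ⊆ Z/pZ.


Work in Z/23Z: reduce every sum a + b modulo 23.
Enumerate all 9 pairs:
a = 7: 7+1=8, 7+14=21, 7+16=0
a = 15: 15+1=16, 15+14=6, 15+16=8
a = 20: 20+1=21, 20+14=11, 20+16=13
Distinct residues collected: {0, 6, 8, 11, 13, 16, 21}
|A + B| = 7 (out of 23 total residues).

A + B = {0, 6, 8, 11, 13, 16, 21}


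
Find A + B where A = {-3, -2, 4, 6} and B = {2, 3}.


A + B = {a + b : a ∈ A, b ∈ B}.
Enumerate all |A|·|B| = 4·2 = 8 pairs (a, b) and collect distinct sums.
a = -3: -3+2=-1, -3+3=0
a = -2: -2+2=0, -2+3=1
a = 4: 4+2=6, 4+3=7
a = 6: 6+2=8, 6+3=9
Collecting distinct sums: A + B = {-1, 0, 1, 6, 7, 8, 9}
|A + B| = 7

A + B = {-1, 0, 1, 6, 7, 8, 9}


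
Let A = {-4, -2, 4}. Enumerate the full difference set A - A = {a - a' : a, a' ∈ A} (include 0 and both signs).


A - A = {a - a' : a, a' ∈ A}.
Compute a - a' for each ordered pair (a, a'):
a = -4: -4--4=0, -4--2=-2, -4-4=-8
a = -2: -2--4=2, -2--2=0, -2-4=-6
a = 4: 4--4=8, 4--2=6, 4-4=0
Collecting distinct values (and noting 0 appears from a-a):
A - A = {-8, -6, -2, 0, 2, 6, 8}
|A - A| = 7

A - A = {-8, -6, -2, 0, 2, 6, 8}


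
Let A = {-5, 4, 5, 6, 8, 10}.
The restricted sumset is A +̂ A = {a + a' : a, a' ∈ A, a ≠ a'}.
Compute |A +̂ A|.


Restricted sumset: A +̂ A = {a + a' : a ∈ A, a' ∈ A, a ≠ a'}.
Equivalently, take A + A and drop any sum 2a that is achievable ONLY as a + a for a ∈ A (i.e. sums representable only with equal summands).
Enumerate pairs (a, a') with a < a' (symmetric, so each unordered pair gives one sum; this covers all a ≠ a'):
  -5 + 4 = -1
  -5 + 5 = 0
  -5 + 6 = 1
  -5 + 8 = 3
  -5 + 10 = 5
  4 + 5 = 9
  4 + 6 = 10
  4 + 8 = 12
  4 + 10 = 14
  5 + 6 = 11
  5 + 8 = 13
  5 + 10 = 15
  6 + 8 = 14
  6 + 10 = 16
  8 + 10 = 18
Collected distinct sums: {-1, 0, 1, 3, 5, 9, 10, 11, 12, 13, 14, 15, 16, 18}
|A +̂ A| = 14
(Reference bound: |A +̂ A| ≥ 2|A| - 3 for |A| ≥ 2, with |A| = 6 giving ≥ 9.)

|A +̂ A| = 14


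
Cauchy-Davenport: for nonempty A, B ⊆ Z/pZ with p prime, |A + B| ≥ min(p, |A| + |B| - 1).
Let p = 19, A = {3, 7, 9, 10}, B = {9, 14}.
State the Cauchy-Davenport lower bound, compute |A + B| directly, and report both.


Cauchy-Davenport: |A + B| ≥ min(p, |A| + |B| - 1) for A, B nonempty in Z/pZ.
|A| = 4, |B| = 2, p = 19.
CD lower bound = min(19, 4 + 2 - 1) = min(19, 5) = 5.
Compute A + B mod 19 directly:
a = 3: 3+9=12, 3+14=17
a = 7: 7+9=16, 7+14=2
a = 9: 9+9=18, 9+14=4
a = 10: 10+9=0, 10+14=5
A + B = {0, 2, 4, 5, 12, 16, 17, 18}, so |A + B| = 8.
Verify: 8 ≥ 5? Yes ✓.

CD lower bound = 5, actual |A + B| = 8.


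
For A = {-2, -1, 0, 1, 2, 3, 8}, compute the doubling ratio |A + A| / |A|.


|A| = 7.
Compute A + A by enumerating all 49 pairs.
A + A = {-4, -3, -2, -1, 0, 1, 2, 3, 4, 5, 6, 7, 8, 9, 10, 11, 16}, so |A + A| = 17.
K = |A + A| / |A| = 17/7 (already in lowest terms) ≈ 2.4286.
Reference: AP of size 7 gives K = 13/7 ≈ 1.8571; a fully generic set of size 7 gives K ≈ 4.0000.

|A| = 7, |A + A| = 17, K = 17/7.


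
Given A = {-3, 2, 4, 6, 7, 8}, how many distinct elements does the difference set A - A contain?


A - A = {a - a' : a, a' ∈ A}; |A| = 6.
Bounds: 2|A|-1 ≤ |A - A| ≤ |A|² - |A| + 1, i.e. 11 ≤ |A - A| ≤ 31.
Note: 0 ∈ A - A always (from a - a). The set is symmetric: if d ∈ A - A then -d ∈ A - A.
Enumerate nonzero differences d = a - a' with a > a' (then include -d):
Positive differences: {1, 2, 3, 4, 5, 6, 7, 9, 10, 11}
Full difference set: {0} ∪ (positive diffs) ∪ (negative diffs).
|A - A| = 1 + 2·10 = 21 (matches direct enumeration: 21).

|A - A| = 21


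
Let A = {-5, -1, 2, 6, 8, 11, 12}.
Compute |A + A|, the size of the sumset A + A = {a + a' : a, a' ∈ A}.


A + A = {a + a' : a, a' ∈ A}; |A| = 7.
General bounds: 2|A| - 1 ≤ |A + A| ≤ |A|(|A|+1)/2, i.e. 13 ≤ |A + A| ≤ 28.
Lower bound 2|A|-1 is attained iff A is an arithmetic progression.
Enumerate sums a + a' for a ≤ a' (symmetric, so this suffices):
a = -5: -5+-5=-10, -5+-1=-6, -5+2=-3, -5+6=1, -5+8=3, -5+11=6, -5+12=7
a = -1: -1+-1=-2, -1+2=1, -1+6=5, -1+8=7, -1+11=10, -1+12=11
a = 2: 2+2=4, 2+6=8, 2+8=10, 2+11=13, 2+12=14
a = 6: 6+6=12, 6+8=14, 6+11=17, 6+12=18
a = 8: 8+8=16, 8+11=19, 8+12=20
a = 11: 11+11=22, 11+12=23
a = 12: 12+12=24
Distinct sums: {-10, -6, -3, -2, 1, 3, 4, 5, 6, 7, 8, 10, 11, 12, 13, 14, 16, 17, 18, 19, 20, 22, 23, 24}
|A + A| = 24

|A + A| = 24


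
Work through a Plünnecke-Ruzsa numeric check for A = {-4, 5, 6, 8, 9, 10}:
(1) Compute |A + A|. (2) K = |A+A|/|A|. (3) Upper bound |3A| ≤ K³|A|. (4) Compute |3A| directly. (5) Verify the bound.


|A| = 6.
Step 1: Compute A + A by enumerating all 36 pairs.
A + A = {-8, 1, 2, 4, 5, 6, 10, 11, 12, 13, 14, 15, 16, 17, 18, 19, 20}, so |A + A| = 17.
Step 2: Doubling constant K = |A + A|/|A| = 17/6 = 17/6 ≈ 2.8333.
Step 3: Plünnecke-Ruzsa gives |3A| ≤ K³·|A| = (2.8333)³ · 6 ≈ 136.4722.
Step 4: Compute 3A = A + A + A directly by enumerating all triples (a,b,c) ∈ A³; |3A| = 31.
Step 5: Check 31 ≤ 136.4722? Yes ✓.

K = 17/6, Plünnecke-Ruzsa bound K³|A| ≈ 136.4722, |3A| = 31, inequality holds.


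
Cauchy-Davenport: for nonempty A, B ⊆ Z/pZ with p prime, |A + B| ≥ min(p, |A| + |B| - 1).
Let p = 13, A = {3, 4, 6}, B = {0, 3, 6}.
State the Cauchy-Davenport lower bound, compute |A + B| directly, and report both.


Cauchy-Davenport: |A + B| ≥ min(p, |A| + |B| - 1) for A, B nonempty in Z/pZ.
|A| = 3, |B| = 3, p = 13.
CD lower bound = min(13, 3 + 3 - 1) = min(13, 5) = 5.
Compute A + B mod 13 directly:
a = 3: 3+0=3, 3+3=6, 3+6=9
a = 4: 4+0=4, 4+3=7, 4+6=10
a = 6: 6+0=6, 6+3=9, 6+6=12
A + B = {3, 4, 6, 7, 9, 10, 12}, so |A + B| = 7.
Verify: 7 ≥ 5? Yes ✓.

CD lower bound = 5, actual |A + B| = 7.


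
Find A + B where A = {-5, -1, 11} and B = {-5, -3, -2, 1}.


A + B = {a + b : a ∈ A, b ∈ B}.
Enumerate all |A|·|B| = 3·4 = 12 pairs (a, b) and collect distinct sums.
a = -5: -5+-5=-10, -5+-3=-8, -5+-2=-7, -5+1=-4
a = -1: -1+-5=-6, -1+-3=-4, -1+-2=-3, -1+1=0
a = 11: 11+-5=6, 11+-3=8, 11+-2=9, 11+1=12
Collecting distinct sums: A + B = {-10, -8, -7, -6, -4, -3, 0, 6, 8, 9, 12}
|A + B| = 11

A + B = {-10, -8, -7, -6, -4, -3, 0, 6, 8, 9, 12}


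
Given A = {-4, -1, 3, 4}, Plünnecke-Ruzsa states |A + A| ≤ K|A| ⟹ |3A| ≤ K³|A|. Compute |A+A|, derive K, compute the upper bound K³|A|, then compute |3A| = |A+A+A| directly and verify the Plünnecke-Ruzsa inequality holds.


|A| = 4.
Step 1: Compute A + A by enumerating all 16 pairs.
A + A = {-8, -5, -2, -1, 0, 2, 3, 6, 7, 8}, so |A + A| = 10.
Step 2: Doubling constant K = |A + A|/|A| = 10/4 = 10/4 ≈ 2.5000.
Step 3: Plünnecke-Ruzsa gives |3A| ≤ K³·|A| = (2.5000)³ · 4 ≈ 62.5000.
Step 4: Compute 3A = A + A + A directly by enumerating all triples (a,b,c) ∈ A³; |3A| = 19.
Step 5: Check 19 ≤ 62.5000? Yes ✓.

K = 10/4, Plünnecke-Ruzsa bound K³|A| ≈ 62.5000, |3A| = 19, inequality holds.


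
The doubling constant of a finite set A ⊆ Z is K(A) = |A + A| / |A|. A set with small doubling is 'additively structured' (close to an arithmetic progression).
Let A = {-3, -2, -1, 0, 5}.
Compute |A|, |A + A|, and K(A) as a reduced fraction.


|A| = 5.
Compute A + A by enumerating all 25 pairs.
A + A = {-6, -5, -4, -3, -2, -1, 0, 2, 3, 4, 5, 10}, so |A + A| = 12.
K = |A + A| / |A| = 12/5 (already in lowest terms) ≈ 2.4000.
Reference: AP of size 5 gives K = 9/5 ≈ 1.8000; a fully generic set of size 5 gives K ≈ 3.0000.

|A| = 5, |A + A| = 12, K = 12/5.


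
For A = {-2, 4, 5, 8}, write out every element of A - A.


A - A = {a - a' : a, a' ∈ A}.
Compute a - a' for each ordered pair (a, a'):
a = -2: -2--2=0, -2-4=-6, -2-5=-7, -2-8=-10
a = 4: 4--2=6, 4-4=0, 4-5=-1, 4-8=-4
a = 5: 5--2=7, 5-4=1, 5-5=0, 5-8=-3
a = 8: 8--2=10, 8-4=4, 8-5=3, 8-8=0
Collecting distinct values (and noting 0 appears from a-a):
A - A = {-10, -7, -6, -4, -3, -1, 0, 1, 3, 4, 6, 7, 10}
|A - A| = 13

A - A = {-10, -7, -6, -4, -3, -1, 0, 1, 3, 4, 6, 7, 10}


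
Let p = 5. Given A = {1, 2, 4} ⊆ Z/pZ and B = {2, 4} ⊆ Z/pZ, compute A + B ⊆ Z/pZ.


Work in Z/5Z: reduce every sum a + b modulo 5.
Enumerate all 6 pairs:
a = 1: 1+2=3, 1+4=0
a = 2: 2+2=4, 2+4=1
a = 4: 4+2=1, 4+4=3
Distinct residues collected: {0, 1, 3, 4}
|A + B| = 4 (out of 5 total residues).

A + B = {0, 1, 3, 4}


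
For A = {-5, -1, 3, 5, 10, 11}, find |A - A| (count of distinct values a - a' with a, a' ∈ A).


A - A = {a - a' : a, a' ∈ A}; |A| = 6.
Bounds: 2|A|-1 ≤ |A - A| ≤ |A|² - |A| + 1, i.e. 11 ≤ |A - A| ≤ 31.
Note: 0 ∈ A - A always (from a - a). The set is symmetric: if d ∈ A - A then -d ∈ A - A.
Enumerate nonzero differences d = a - a' with a > a' (then include -d):
Positive differences: {1, 2, 4, 5, 6, 7, 8, 10, 11, 12, 15, 16}
Full difference set: {0} ∪ (positive diffs) ∪ (negative diffs).
|A - A| = 1 + 2·12 = 25 (matches direct enumeration: 25).

|A - A| = 25


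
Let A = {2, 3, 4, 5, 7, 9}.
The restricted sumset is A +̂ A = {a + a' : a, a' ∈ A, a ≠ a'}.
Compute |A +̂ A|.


Restricted sumset: A +̂ A = {a + a' : a ∈ A, a' ∈ A, a ≠ a'}.
Equivalently, take A + A and drop any sum 2a that is achievable ONLY as a + a for a ∈ A (i.e. sums representable only with equal summands).
Enumerate pairs (a, a') with a < a' (symmetric, so each unordered pair gives one sum; this covers all a ≠ a'):
  2 + 3 = 5
  2 + 4 = 6
  2 + 5 = 7
  2 + 7 = 9
  2 + 9 = 11
  3 + 4 = 7
  3 + 5 = 8
  3 + 7 = 10
  3 + 9 = 12
  4 + 5 = 9
  4 + 7 = 11
  4 + 9 = 13
  5 + 7 = 12
  5 + 9 = 14
  7 + 9 = 16
Collected distinct sums: {5, 6, 7, 8, 9, 10, 11, 12, 13, 14, 16}
|A +̂ A| = 11
(Reference bound: |A +̂ A| ≥ 2|A| - 3 for |A| ≥ 2, with |A| = 6 giving ≥ 9.)

|A +̂ A| = 11


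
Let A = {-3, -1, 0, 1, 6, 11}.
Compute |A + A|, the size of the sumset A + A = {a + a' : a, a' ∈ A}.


A + A = {a + a' : a, a' ∈ A}; |A| = 6.
General bounds: 2|A| - 1 ≤ |A + A| ≤ |A|(|A|+1)/2, i.e. 11 ≤ |A + A| ≤ 21.
Lower bound 2|A|-1 is attained iff A is an arithmetic progression.
Enumerate sums a + a' for a ≤ a' (symmetric, so this suffices):
a = -3: -3+-3=-6, -3+-1=-4, -3+0=-3, -3+1=-2, -3+6=3, -3+11=8
a = -1: -1+-1=-2, -1+0=-1, -1+1=0, -1+6=5, -1+11=10
a = 0: 0+0=0, 0+1=1, 0+6=6, 0+11=11
a = 1: 1+1=2, 1+6=7, 1+11=12
a = 6: 6+6=12, 6+11=17
a = 11: 11+11=22
Distinct sums: {-6, -4, -3, -2, -1, 0, 1, 2, 3, 5, 6, 7, 8, 10, 11, 12, 17, 22}
|A + A| = 18

|A + A| = 18


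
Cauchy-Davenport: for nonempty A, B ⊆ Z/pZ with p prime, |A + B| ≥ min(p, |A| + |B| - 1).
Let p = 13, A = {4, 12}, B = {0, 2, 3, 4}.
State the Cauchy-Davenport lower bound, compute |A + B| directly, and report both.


Cauchy-Davenport: |A + B| ≥ min(p, |A| + |B| - 1) for A, B nonempty in Z/pZ.
|A| = 2, |B| = 4, p = 13.
CD lower bound = min(13, 2 + 4 - 1) = min(13, 5) = 5.
Compute A + B mod 13 directly:
a = 4: 4+0=4, 4+2=6, 4+3=7, 4+4=8
a = 12: 12+0=12, 12+2=1, 12+3=2, 12+4=3
A + B = {1, 2, 3, 4, 6, 7, 8, 12}, so |A + B| = 8.
Verify: 8 ≥ 5? Yes ✓.

CD lower bound = 5, actual |A + B| = 8.


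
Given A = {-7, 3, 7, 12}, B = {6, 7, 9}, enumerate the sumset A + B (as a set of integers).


A + B = {a + b : a ∈ A, b ∈ B}.
Enumerate all |A|·|B| = 4·3 = 12 pairs (a, b) and collect distinct sums.
a = -7: -7+6=-1, -7+7=0, -7+9=2
a = 3: 3+6=9, 3+7=10, 3+9=12
a = 7: 7+6=13, 7+7=14, 7+9=16
a = 12: 12+6=18, 12+7=19, 12+9=21
Collecting distinct sums: A + B = {-1, 0, 2, 9, 10, 12, 13, 14, 16, 18, 19, 21}
|A + B| = 12

A + B = {-1, 0, 2, 9, 10, 12, 13, 14, 16, 18, 19, 21}


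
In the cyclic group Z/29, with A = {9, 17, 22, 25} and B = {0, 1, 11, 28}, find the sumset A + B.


Work in Z/29Z: reduce every sum a + b modulo 29.
Enumerate all 16 pairs:
a = 9: 9+0=9, 9+1=10, 9+11=20, 9+28=8
a = 17: 17+0=17, 17+1=18, 17+11=28, 17+28=16
a = 22: 22+0=22, 22+1=23, 22+11=4, 22+28=21
a = 25: 25+0=25, 25+1=26, 25+11=7, 25+28=24
Distinct residues collected: {4, 7, 8, 9, 10, 16, 17, 18, 20, 21, 22, 23, 24, 25, 26, 28}
|A + B| = 16 (out of 29 total residues).

A + B = {4, 7, 8, 9, 10, 16, 17, 18, 20, 21, 22, 23, 24, 25, 26, 28}


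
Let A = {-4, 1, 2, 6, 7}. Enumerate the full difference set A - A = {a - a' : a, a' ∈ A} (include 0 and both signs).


A - A = {a - a' : a, a' ∈ A}.
Compute a - a' for each ordered pair (a, a'):
a = -4: -4--4=0, -4-1=-5, -4-2=-6, -4-6=-10, -4-7=-11
a = 1: 1--4=5, 1-1=0, 1-2=-1, 1-6=-5, 1-7=-6
a = 2: 2--4=6, 2-1=1, 2-2=0, 2-6=-4, 2-7=-5
a = 6: 6--4=10, 6-1=5, 6-2=4, 6-6=0, 6-7=-1
a = 7: 7--4=11, 7-1=6, 7-2=5, 7-6=1, 7-7=0
Collecting distinct values (and noting 0 appears from a-a):
A - A = {-11, -10, -6, -5, -4, -1, 0, 1, 4, 5, 6, 10, 11}
|A - A| = 13

A - A = {-11, -10, -6, -5, -4, -1, 0, 1, 4, 5, 6, 10, 11}


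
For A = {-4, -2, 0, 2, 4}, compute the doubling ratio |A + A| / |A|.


|A| = 5.
Compute A + A by enumerating all 25 pairs.
A + A = {-8, -6, -4, -2, 0, 2, 4, 6, 8}, so |A + A| = 9.
K = |A + A| / |A| = 9/5 (already in lowest terms) ≈ 1.8000.
Reference: AP of size 5 gives K = 9/5 ≈ 1.8000; a fully generic set of size 5 gives K ≈ 3.0000.

|A| = 5, |A + A| = 9, K = 9/5.


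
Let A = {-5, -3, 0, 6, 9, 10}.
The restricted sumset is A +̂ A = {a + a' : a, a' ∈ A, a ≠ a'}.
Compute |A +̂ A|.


Restricted sumset: A +̂ A = {a + a' : a ∈ A, a' ∈ A, a ≠ a'}.
Equivalently, take A + A and drop any sum 2a that is achievable ONLY as a + a for a ∈ A (i.e. sums representable only with equal summands).
Enumerate pairs (a, a') with a < a' (symmetric, so each unordered pair gives one sum; this covers all a ≠ a'):
  -5 + -3 = -8
  -5 + 0 = -5
  -5 + 6 = 1
  -5 + 9 = 4
  -5 + 10 = 5
  -3 + 0 = -3
  -3 + 6 = 3
  -3 + 9 = 6
  -3 + 10 = 7
  0 + 6 = 6
  0 + 9 = 9
  0 + 10 = 10
  6 + 9 = 15
  6 + 10 = 16
  9 + 10 = 19
Collected distinct sums: {-8, -5, -3, 1, 3, 4, 5, 6, 7, 9, 10, 15, 16, 19}
|A +̂ A| = 14
(Reference bound: |A +̂ A| ≥ 2|A| - 3 for |A| ≥ 2, with |A| = 6 giving ≥ 9.)

|A +̂ A| = 14


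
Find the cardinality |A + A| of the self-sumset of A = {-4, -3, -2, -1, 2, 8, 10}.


A + A = {a + a' : a, a' ∈ A}; |A| = 7.
General bounds: 2|A| - 1 ≤ |A + A| ≤ |A|(|A|+1)/2, i.e. 13 ≤ |A + A| ≤ 28.
Lower bound 2|A|-1 is attained iff A is an arithmetic progression.
Enumerate sums a + a' for a ≤ a' (symmetric, so this suffices):
a = -4: -4+-4=-8, -4+-3=-7, -4+-2=-6, -4+-1=-5, -4+2=-2, -4+8=4, -4+10=6
a = -3: -3+-3=-6, -3+-2=-5, -3+-1=-4, -3+2=-1, -3+8=5, -3+10=7
a = -2: -2+-2=-4, -2+-1=-3, -2+2=0, -2+8=6, -2+10=8
a = -1: -1+-1=-2, -1+2=1, -1+8=7, -1+10=9
a = 2: 2+2=4, 2+8=10, 2+10=12
a = 8: 8+8=16, 8+10=18
a = 10: 10+10=20
Distinct sums: {-8, -7, -6, -5, -4, -3, -2, -1, 0, 1, 4, 5, 6, 7, 8, 9, 10, 12, 16, 18, 20}
|A + A| = 21

|A + A| = 21


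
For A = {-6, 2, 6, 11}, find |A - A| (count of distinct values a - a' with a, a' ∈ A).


A - A = {a - a' : a, a' ∈ A}; |A| = 4.
Bounds: 2|A|-1 ≤ |A - A| ≤ |A|² - |A| + 1, i.e. 7 ≤ |A - A| ≤ 13.
Note: 0 ∈ A - A always (from a - a). The set is symmetric: if d ∈ A - A then -d ∈ A - A.
Enumerate nonzero differences d = a - a' with a > a' (then include -d):
Positive differences: {4, 5, 8, 9, 12, 17}
Full difference set: {0} ∪ (positive diffs) ∪ (negative diffs).
|A - A| = 1 + 2·6 = 13 (matches direct enumeration: 13).

|A - A| = 13


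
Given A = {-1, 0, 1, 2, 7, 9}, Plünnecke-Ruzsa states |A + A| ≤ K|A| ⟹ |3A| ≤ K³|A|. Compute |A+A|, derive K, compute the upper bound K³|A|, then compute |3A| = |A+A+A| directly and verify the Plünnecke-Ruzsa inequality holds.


|A| = 6.
Step 1: Compute A + A by enumerating all 36 pairs.
A + A = {-2, -1, 0, 1, 2, 3, 4, 6, 7, 8, 9, 10, 11, 14, 16, 18}, so |A + A| = 16.
Step 2: Doubling constant K = |A + A|/|A| = 16/6 = 16/6 ≈ 2.6667.
Step 3: Plünnecke-Ruzsa gives |3A| ≤ K³·|A| = (2.6667)³ · 6 ≈ 113.7778.
Step 4: Compute 3A = A + A + A directly by enumerating all triples (a,b,c) ∈ A³; |3A| = 28.
Step 5: Check 28 ≤ 113.7778? Yes ✓.

K = 16/6, Plünnecke-Ruzsa bound K³|A| ≈ 113.7778, |3A| = 28, inequality holds.


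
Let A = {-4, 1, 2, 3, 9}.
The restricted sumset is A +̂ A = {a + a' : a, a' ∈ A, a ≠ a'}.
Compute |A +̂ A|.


Restricted sumset: A +̂ A = {a + a' : a ∈ A, a' ∈ A, a ≠ a'}.
Equivalently, take A + A and drop any sum 2a that is achievable ONLY as a + a for a ∈ A (i.e. sums representable only with equal summands).
Enumerate pairs (a, a') with a < a' (symmetric, so each unordered pair gives one sum; this covers all a ≠ a'):
  -4 + 1 = -3
  -4 + 2 = -2
  -4 + 3 = -1
  -4 + 9 = 5
  1 + 2 = 3
  1 + 3 = 4
  1 + 9 = 10
  2 + 3 = 5
  2 + 9 = 11
  3 + 9 = 12
Collected distinct sums: {-3, -2, -1, 3, 4, 5, 10, 11, 12}
|A +̂ A| = 9
(Reference bound: |A +̂ A| ≥ 2|A| - 3 for |A| ≥ 2, with |A| = 5 giving ≥ 7.)

|A +̂ A| = 9


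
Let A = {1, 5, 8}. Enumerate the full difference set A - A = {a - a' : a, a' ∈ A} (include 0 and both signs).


A - A = {a - a' : a, a' ∈ A}.
Compute a - a' for each ordered pair (a, a'):
a = 1: 1-1=0, 1-5=-4, 1-8=-7
a = 5: 5-1=4, 5-5=0, 5-8=-3
a = 8: 8-1=7, 8-5=3, 8-8=0
Collecting distinct values (and noting 0 appears from a-a):
A - A = {-7, -4, -3, 0, 3, 4, 7}
|A - A| = 7

A - A = {-7, -4, -3, 0, 3, 4, 7}


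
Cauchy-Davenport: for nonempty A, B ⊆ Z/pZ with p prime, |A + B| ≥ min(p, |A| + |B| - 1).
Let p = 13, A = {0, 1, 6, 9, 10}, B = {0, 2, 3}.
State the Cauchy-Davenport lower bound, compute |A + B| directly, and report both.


Cauchy-Davenport: |A + B| ≥ min(p, |A| + |B| - 1) for A, B nonempty in Z/pZ.
|A| = 5, |B| = 3, p = 13.
CD lower bound = min(13, 5 + 3 - 1) = min(13, 7) = 7.
Compute A + B mod 13 directly:
a = 0: 0+0=0, 0+2=2, 0+3=3
a = 1: 1+0=1, 1+2=3, 1+3=4
a = 6: 6+0=6, 6+2=8, 6+3=9
a = 9: 9+0=9, 9+2=11, 9+3=12
a = 10: 10+0=10, 10+2=12, 10+3=0
A + B = {0, 1, 2, 3, 4, 6, 8, 9, 10, 11, 12}, so |A + B| = 11.
Verify: 11 ≥ 7? Yes ✓.

CD lower bound = 7, actual |A + B| = 11.


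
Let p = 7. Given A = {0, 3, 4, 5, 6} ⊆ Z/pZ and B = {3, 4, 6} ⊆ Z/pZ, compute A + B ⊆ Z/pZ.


Work in Z/7Z: reduce every sum a + b modulo 7.
Enumerate all 15 pairs:
a = 0: 0+3=3, 0+4=4, 0+6=6
a = 3: 3+3=6, 3+4=0, 3+6=2
a = 4: 4+3=0, 4+4=1, 4+6=3
a = 5: 5+3=1, 5+4=2, 5+6=4
a = 6: 6+3=2, 6+4=3, 6+6=5
Distinct residues collected: {0, 1, 2, 3, 4, 5, 6}
|A + B| = 7 (out of 7 total residues).

A + B = {0, 1, 2, 3, 4, 5, 6}


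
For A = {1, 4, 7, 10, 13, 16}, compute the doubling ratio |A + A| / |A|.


|A| = 6.
Compute A + A by enumerating all 36 pairs.
A + A = {2, 5, 8, 11, 14, 17, 20, 23, 26, 29, 32}, so |A + A| = 11.
K = |A + A| / |A| = 11/6 (already in lowest terms) ≈ 1.8333.
Reference: AP of size 6 gives K = 11/6 ≈ 1.8333; a fully generic set of size 6 gives K ≈ 3.5000.

|A| = 6, |A + A| = 11, K = 11/6.


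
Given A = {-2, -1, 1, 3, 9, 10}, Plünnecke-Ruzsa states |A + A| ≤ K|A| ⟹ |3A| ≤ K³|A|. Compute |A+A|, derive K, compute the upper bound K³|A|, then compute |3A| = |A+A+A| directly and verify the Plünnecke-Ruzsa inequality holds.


|A| = 6.
Step 1: Compute A + A by enumerating all 36 pairs.
A + A = {-4, -3, -2, -1, 0, 1, 2, 4, 6, 7, 8, 9, 10, 11, 12, 13, 18, 19, 20}, so |A + A| = 19.
Step 2: Doubling constant K = |A + A|/|A| = 19/6 = 19/6 ≈ 3.1667.
Step 3: Plünnecke-Ruzsa gives |3A| ≤ K³·|A| = (3.1667)³ · 6 ≈ 190.5278.
Step 4: Compute 3A = A + A + A directly by enumerating all triples (a,b,c) ∈ A³; |3A| = 34.
Step 5: Check 34 ≤ 190.5278? Yes ✓.

K = 19/6, Plünnecke-Ruzsa bound K³|A| ≈ 190.5278, |3A| = 34, inequality holds.


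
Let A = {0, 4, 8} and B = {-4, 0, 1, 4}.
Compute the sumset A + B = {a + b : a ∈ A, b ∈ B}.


A + B = {a + b : a ∈ A, b ∈ B}.
Enumerate all |A|·|B| = 3·4 = 12 pairs (a, b) and collect distinct sums.
a = 0: 0+-4=-4, 0+0=0, 0+1=1, 0+4=4
a = 4: 4+-4=0, 4+0=4, 4+1=5, 4+4=8
a = 8: 8+-4=4, 8+0=8, 8+1=9, 8+4=12
Collecting distinct sums: A + B = {-4, 0, 1, 4, 5, 8, 9, 12}
|A + B| = 8

A + B = {-4, 0, 1, 4, 5, 8, 9, 12}


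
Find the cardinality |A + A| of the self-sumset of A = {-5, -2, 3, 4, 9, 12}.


A + A = {a + a' : a, a' ∈ A}; |A| = 6.
General bounds: 2|A| - 1 ≤ |A + A| ≤ |A|(|A|+1)/2, i.e. 11 ≤ |A + A| ≤ 21.
Lower bound 2|A|-1 is attained iff A is an arithmetic progression.
Enumerate sums a + a' for a ≤ a' (symmetric, so this suffices):
a = -5: -5+-5=-10, -5+-2=-7, -5+3=-2, -5+4=-1, -5+9=4, -5+12=7
a = -2: -2+-2=-4, -2+3=1, -2+4=2, -2+9=7, -2+12=10
a = 3: 3+3=6, 3+4=7, 3+9=12, 3+12=15
a = 4: 4+4=8, 4+9=13, 4+12=16
a = 9: 9+9=18, 9+12=21
a = 12: 12+12=24
Distinct sums: {-10, -7, -4, -2, -1, 1, 2, 4, 6, 7, 8, 10, 12, 13, 15, 16, 18, 21, 24}
|A + A| = 19

|A + A| = 19


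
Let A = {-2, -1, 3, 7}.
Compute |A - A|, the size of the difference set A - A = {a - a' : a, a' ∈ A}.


A - A = {a - a' : a, a' ∈ A}; |A| = 4.
Bounds: 2|A|-1 ≤ |A - A| ≤ |A|² - |A| + 1, i.e. 7 ≤ |A - A| ≤ 13.
Note: 0 ∈ A - A always (from a - a). The set is symmetric: if d ∈ A - A then -d ∈ A - A.
Enumerate nonzero differences d = a - a' with a > a' (then include -d):
Positive differences: {1, 4, 5, 8, 9}
Full difference set: {0} ∪ (positive diffs) ∪ (negative diffs).
|A - A| = 1 + 2·5 = 11 (matches direct enumeration: 11).

|A - A| = 11


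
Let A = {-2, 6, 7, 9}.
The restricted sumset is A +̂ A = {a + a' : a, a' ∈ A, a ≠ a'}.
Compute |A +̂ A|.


Restricted sumset: A +̂ A = {a + a' : a ∈ A, a' ∈ A, a ≠ a'}.
Equivalently, take A + A and drop any sum 2a that is achievable ONLY as a + a for a ∈ A (i.e. sums representable only with equal summands).
Enumerate pairs (a, a') with a < a' (symmetric, so each unordered pair gives one sum; this covers all a ≠ a'):
  -2 + 6 = 4
  -2 + 7 = 5
  -2 + 9 = 7
  6 + 7 = 13
  6 + 9 = 15
  7 + 9 = 16
Collected distinct sums: {4, 5, 7, 13, 15, 16}
|A +̂ A| = 6
(Reference bound: |A +̂ A| ≥ 2|A| - 3 for |A| ≥ 2, with |A| = 4 giving ≥ 5.)

|A +̂ A| = 6


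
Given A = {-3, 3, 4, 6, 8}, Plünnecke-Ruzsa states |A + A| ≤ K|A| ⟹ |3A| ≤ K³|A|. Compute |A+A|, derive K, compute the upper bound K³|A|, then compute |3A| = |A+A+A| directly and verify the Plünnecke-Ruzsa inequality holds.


|A| = 5.
Step 1: Compute A + A by enumerating all 25 pairs.
A + A = {-6, 0, 1, 3, 5, 6, 7, 8, 9, 10, 11, 12, 14, 16}, so |A + A| = 14.
Step 2: Doubling constant K = |A + A|/|A| = 14/5 = 14/5 ≈ 2.8000.
Step 3: Plünnecke-Ruzsa gives |3A| ≤ K³·|A| = (2.8000)³ · 5 ≈ 109.7600.
Step 4: Compute 3A = A + A + A directly by enumerating all triples (a,b,c) ∈ A³; |3A| = 25.
Step 5: Check 25 ≤ 109.7600? Yes ✓.

K = 14/5, Plünnecke-Ruzsa bound K³|A| ≈ 109.7600, |3A| = 25, inequality holds.


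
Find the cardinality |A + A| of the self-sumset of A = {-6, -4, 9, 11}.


A + A = {a + a' : a, a' ∈ A}; |A| = 4.
General bounds: 2|A| - 1 ≤ |A + A| ≤ |A|(|A|+1)/2, i.e. 7 ≤ |A + A| ≤ 10.
Lower bound 2|A|-1 is attained iff A is an arithmetic progression.
Enumerate sums a + a' for a ≤ a' (symmetric, so this suffices):
a = -6: -6+-6=-12, -6+-4=-10, -6+9=3, -6+11=5
a = -4: -4+-4=-8, -4+9=5, -4+11=7
a = 9: 9+9=18, 9+11=20
a = 11: 11+11=22
Distinct sums: {-12, -10, -8, 3, 5, 7, 18, 20, 22}
|A + A| = 9

|A + A| = 9


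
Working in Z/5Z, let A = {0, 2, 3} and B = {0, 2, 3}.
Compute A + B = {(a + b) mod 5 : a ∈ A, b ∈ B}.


Work in Z/5Z: reduce every sum a + b modulo 5.
Enumerate all 9 pairs:
a = 0: 0+0=0, 0+2=2, 0+3=3
a = 2: 2+0=2, 2+2=4, 2+3=0
a = 3: 3+0=3, 3+2=0, 3+3=1
Distinct residues collected: {0, 1, 2, 3, 4}
|A + B| = 5 (out of 5 total residues).

A + B = {0, 1, 2, 3, 4}


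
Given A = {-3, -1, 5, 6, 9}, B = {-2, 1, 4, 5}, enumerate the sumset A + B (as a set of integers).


A + B = {a + b : a ∈ A, b ∈ B}.
Enumerate all |A|·|B| = 5·4 = 20 pairs (a, b) and collect distinct sums.
a = -3: -3+-2=-5, -3+1=-2, -3+4=1, -3+5=2
a = -1: -1+-2=-3, -1+1=0, -1+4=3, -1+5=4
a = 5: 5+-2=3, 5+1=6, 5+4=9, 5+5=10
a = 6: 6+-2=4, 6+1=7, 6+4=10, 6+5=11
a = 9: 9+-2=7, 9+1=10, 9+4=13, 9+5=14
Collecting distinct sums: A + B = {-5, -3, -2, 0, 1, 2, 3, 4, 6, 7, 9, 10, 11, 13, 14}
|A + B| = 15

A + B = {-5, -3, -2, 0, 1, 2, 3, 4, 6, 7, 9, 10, 11, 13, 14}


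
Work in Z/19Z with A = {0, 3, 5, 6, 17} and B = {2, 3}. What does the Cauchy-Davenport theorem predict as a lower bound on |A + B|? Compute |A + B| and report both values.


Cauchy-Davenport: |A + B| ≥ min(p, |A| + |B| - 1) for A, B nonempty in Z/pZ.
|A| = 5, |B| = 2, p = 19.
CD lower bound = min(19, 5 + 2 - 1) = min(19, 6) = 6.
Compute A + B mod 19 directly:
a = 0: 0+2=2, 0+3=3
a = 3: 3+2=5, 3+3=6
a = 5: 5+2=7, 5+3=8
a = 6: 6+2=8, 6+3=9
a = 17: 17+2=0, 17+3=1
A + B = {0, 1, 2, 3, 5, 6, 7, 8, 9}, so |A + B| = 9.
Verify: 9 ≥ 6? Yes ✓.

CD lower bound = 6, actual |A + B| = 9.


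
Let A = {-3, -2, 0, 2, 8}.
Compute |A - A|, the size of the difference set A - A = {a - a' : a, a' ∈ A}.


A - A = {a - a' : a, a' ∈ A}; |A| = 5.
Bounds: 2|A|-1 ≤ |A - A| ≤ |A|² - |A| + 1, i.e. 9 ≤ |A - A| ≤ 21.
Note: 0 ∈ A - A always (from a - a). The set is symmetric: if d ∈ A - A then -d ∈ A - A.
Enumerate nonzero differences d = a - a' with a > a' (then include -d):
Positive differences: {1, 2, 3, 4, 5, 6, 8, 10, 11}
Full difference set: {0} ∪ (positive diffs) ∪ (negative diffs).
|A - A| = 1 + 2·9 = 19 (matches direct enumeration: 19).

|A - A| = 19


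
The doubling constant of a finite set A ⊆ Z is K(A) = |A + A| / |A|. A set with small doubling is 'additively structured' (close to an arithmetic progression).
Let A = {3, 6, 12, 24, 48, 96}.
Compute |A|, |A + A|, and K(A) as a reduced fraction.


|A| = 6.
Compute A + A by enumerating all 36 pairs.
A + A = {6, 9, 12, 15, 18, 24, 27, 30, 36, 48, 51, 54, 60, 72, 96, 99, 102, 108, 120, 144, 192}, so |A + A| = 21.
K = |A + A| / |A| = 21/6 = 7/2 ≈ 3.5000.
Reference: AP of size 6 gives K = 11/6 ≈ 1.8333; a fully generic set of size 6 gives K ≈ 3.5000.

|A| = 6, |A + A| = 21, K = 21/6 = 7/2.


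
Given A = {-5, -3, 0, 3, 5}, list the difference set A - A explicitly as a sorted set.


A - A = {a - a' : a, a' ∈ A}.
Compute a - a' for each ordered pair (a, a'):
a = -5: -5--5=0, -5--3=-2, -5-0=-5, -5-3=-8, -5-5=-10
a = -3: -3--5=2, -3--3=0, -3-0=-3, -3-3=-6, -3-5=-8
a = 0: 0--5=5, 0--3=3, 0-0=0, 0-3=-3, 0-5=-5
a = 3: 3--5=8, 3--3=6, 3-0=3, 3-3=0, 3-5=-2
a = 5: 5--5=10, 5--3=8, 5-0=5, 5-3=2, 5-5=0
Collecting distinct values (and noting 0 appears from a-a):
A - A = {-10, -8, -6, -5, -3, -2, 0, 2, 3, 5, 6, 8, 10}
|A - A| = 13

A - A = {-10, -8, -6, -5, -3, -2, 0, 2, 3, 5, 6, 8, 10}


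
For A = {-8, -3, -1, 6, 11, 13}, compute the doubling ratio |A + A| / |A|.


|A| = 6.
Compute A + A by enumerating all 36 pairs.
A + A = {-16, -11, -9, -6, -4, -2, 3, 5, 8, 10, 12, 17, 19, 22, 24, 26}, so |A + A| = 16.
K = |A + A| / |A| = 16/6 = 8/3 ≈ 2.6667.
Reference: AP of size 6 gives K = 11/6 ≈ 1.8333; a fully generic set of size 6 gives K ≈ 3.5000.

|A| = 6, |A + A| = 16, K = 16/6 = 8/3.


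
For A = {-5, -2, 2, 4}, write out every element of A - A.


A - A = {a - a' : a, a' ∈ A}.
Compute a - a' for each ordered pair (a, a'):
a = -5: -5--5=0, -5--2=-3, -5-2=-7, -5-4=-9
a = -2: -2--5=3, -2--2=0, -2-2=-4, -2-4=-6
a = 2: 2--5=7, 2--2=4, 2-2=0, 2-4=-2
a = 4: 4--5=9, 4--2=6, 4-2=2, 4-4=0
Collecting distinct values (and noting 0 appears from a-a):
A - A = {-9, -7, -6, -4, -3, -2, 0, 2, 3, 4, 6, 7, 9}
|A - A| = 13

A - A = {-9, -7, -6, -4, -3, -2, 0, 2, 3, 4, 6, 7, 9}


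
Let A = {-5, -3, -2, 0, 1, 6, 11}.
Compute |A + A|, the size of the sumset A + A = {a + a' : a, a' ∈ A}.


A + A = {a + a' : a, a' ∈ A}; |A| = 7.
General bounds: 2|A| - 1 ≤ |A + A| ≤ |A|(|A|+1)/2, i.e. 13 ≤ |A + A| ≤ 28.
Lower bound 2|A|-1 is attained iff A is an arithmetic progression.
Enumerate sums a + a' for a ≤ a' (symmetric, so this suffices):
a = -5: -5+-5=-10, -5+-3=-8, -5+-2=-7, -5+0=-5, -5+1=-4, -5+6=1, -5+11=6
a = -3: -3+-3=-6, -3+-2=-5, -3+0=-3, -3+1=-2, -3+6=3, -3+11=8
a = -2: -2+-2=-4, -2+0=-2, -2+1=-1, -2+6=4, -2+11=9
a = 0: 0+0=0, 0+1=1, 0+6=6, 0+11=11
a = 1: 1+1=2, 1+6=7, 1+11=12
a = 6: 6+6=12, 6+11=17
a = 11: 11+11=22
Distinct sums: {-10, -8, -7, -6, -5, -4, -3, -2, -1, 0, 1, 2, 3, 4, 6, 7, 8, 9, 11, 12, 17, 22}
|A + A| = 22

|A + A| = 22


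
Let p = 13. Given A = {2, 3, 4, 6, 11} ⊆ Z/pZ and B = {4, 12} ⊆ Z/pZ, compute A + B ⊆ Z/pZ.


Work in Z/13Z: reduce every sum a + b modulo 13.
Enumerate all 10 pairs:
a = 2: 2+4=6, 2+12=1
a = 3: 3+4=7, 3+12=2
a = 4: 4+4=8, 4+12=3
a = 6: 6+4=10, 6+12=5
a = 11: 11+4=2, 11+12=10
Distinct residues collected: {1, 2, 3, 5, 6, 7, 8, 10}
|A + B| = 8 (out of 13 total residues).

A + B = {1, 2, 3, 5, 6, 7, 8, 10}


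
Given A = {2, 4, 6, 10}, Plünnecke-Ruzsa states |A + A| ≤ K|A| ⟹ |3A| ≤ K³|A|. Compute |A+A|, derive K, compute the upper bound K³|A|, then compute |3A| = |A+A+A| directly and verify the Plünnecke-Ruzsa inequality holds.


|A| = 4.
Step 1: Compute A + A by enumerating all 16 pairs.
A + A = {4, 6, 8, 10, 12, 14, 16, 20}, so |A + A| = 8.
Step 2: Doubling constant K = |A + A|/|A| = 8/4 = 8/4 ≈ 2.0000.
Step 3: Plünnecke-Ruzsa gives |3A| ≤ K³·|A| = (2.0000)³ · 4 ≈ 32.0000.
Step 4: Compute 3A = A + A + A directly by enumerating all triples (a,b,c) ∈ A³; |3A| = 12.
Step 5: Check 12 ≤ 32.0000? Yes ✓.

K = 8/4, Plünnecke-Ruzsa bound K³|A| ≈ 32.0000, |3A| = 12, inequality holds.


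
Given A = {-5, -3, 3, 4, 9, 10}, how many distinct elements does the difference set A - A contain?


A - A = {a - a' : a, a' ∈ A}; |A| = 6.
Bounds: 2|A|-1 ≤ |A - A| ≤ |A|² - |A| + 1, i.e. 11 ≤ |A - A| ≤ 31.
Note: 0 ∈ A - A always (from a - a). The set is symmetric: if d ∈ A - A then -d ∈ A - A.
Enumerate nonzero differences d = a - a' with a > a' (then include -d):
Positive differences: {1, 2, 5, 6, 7, 8, 9, 12, 13, 14, 15}
Full difference set: {0} ∪ (positive diffs) ∪ (negative diffs).
|A - A| = 1 + 2·11 = 23 (matches direct enumeration: 23).

|A - A| = 23


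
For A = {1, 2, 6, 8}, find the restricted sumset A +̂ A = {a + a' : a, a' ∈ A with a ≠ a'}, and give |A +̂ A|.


Restricted sumset: A +̂ A = {a + a' : a ∈ A, a' ∈ A, a ≠ a'}.
Equivalently, take A + A and drop any sum 2a that is achievable ONLY as a + a for a ∈ A (i.e. sums representable only with equal summands).
Enumerate pairs (a, a') with a < a' (symmetric, so each unordered pair gives one sum; this covers all a ≠ a'):
  1 + 2 = 3
  1 + 6 = 7
  1 + 8 = 9
  2 + 6 = 8
  2 + 8 = 10
  6 + 8 = 14
Collected distinct sums: {3, 7, 8, 9, 10, 14}
|A +̂ A| = 6
(Reference bound: |A +̂ A| ≥ 2|A| - 3 for |A| ≥ 2, with |A| = 4 giving ≥ 5.)

|A +̂ A| = 6


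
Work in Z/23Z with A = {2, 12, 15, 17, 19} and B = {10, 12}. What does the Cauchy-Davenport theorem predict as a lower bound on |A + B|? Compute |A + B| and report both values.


Cauchy-Davenport: |A + B| ≥ min(p, |A| + |B| - 1) for A, B nonempty in Z/pZ.
|A| = 5, |B| = 2, p = 23.
CD lower bound = min(23, 5 + 2 - 1) = min(23, 6) = 6.
Compute A + B mod 23 directly:
a = 2: 2+10=12, 2+12=14
a = 12: 12+10=22, 12+12=1
a = 15: 15+10=2, 15+12=4
a = 17: 17+10=4, 17+12=6
a = 19: 19+10=6, 19+12=8
A + B = {1, 2, 4, 6, 8, 12, 14, 22}, so |A + B| = 8.
Verify: 8 ≥ 6? Yes ✓.

CD lower bound = 6, actual |A + B| = 8.


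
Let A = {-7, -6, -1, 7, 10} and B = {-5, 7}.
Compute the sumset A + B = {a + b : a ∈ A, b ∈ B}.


A + B = {a + b : a ∈ A, b ∈ B}.
Enumerate all |A|·|B| = 5·2 = 10 pairs (a, b) and collect distinct sums.
a = -7: -7+-5=-12, -7+7=0
a = -6: -6+-5=-11, -6+7=1
a = -1: -1+-5=-6, -1+7=6
a = 7: 7+-5=2, 7+7=14
a = 10: 10+-5=5, 10+7=17
Collecting distinct sums: A + B = {-12, -11, -6, 0, 1, 2, 5, 6, 14, 17}
|A + B| = 10

A + B = {-12, -11, -6, 0, 1, 2, 5, 6, 14, 17}


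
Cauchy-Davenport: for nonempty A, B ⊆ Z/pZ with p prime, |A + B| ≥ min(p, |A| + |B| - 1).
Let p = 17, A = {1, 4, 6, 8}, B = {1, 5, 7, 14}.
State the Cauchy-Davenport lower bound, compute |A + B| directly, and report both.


Cauchy-Davenport: |A + B| ≥ min(p, |A| + |B| - 1) for A, B nonempty in Z/pZ.
|A| = 4, |B| = 4, p = 17.
CD lower bound = min(17, 4 + 4 - 1) = min(17, 7) = 7.
Compute A + B mod 17 directly:
a = 1: 1+1=2, 1+5=6, 1+7=8, 1+14=15
a = 4: 4+1=5, 4+5=9, 4+7=11, 4+14=1
a = 6: 6+1=7, 6+5=11, 6+7=13, 6+14=3
a = 8: 8+1=9, 8+5=13, 8+7=15, 8+14=5
A + B = {1, 2, 3, 5, 6, 7, 8, 9, 11, 13, 15}, so |A + B| = 11.
Verify: 11 ≥ 7? Yes ✓.

CD lower bound = 7, actual |A + B| = 11.


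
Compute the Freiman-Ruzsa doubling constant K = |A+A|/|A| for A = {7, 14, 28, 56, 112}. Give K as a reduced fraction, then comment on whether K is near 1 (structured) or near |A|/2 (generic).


|A| = 5.
Compute A + A by enumerating all 25 pairs.
A + A = {14, 21, 28, 35, 42, 56, 63, 70, 84, 112, 119, 126, 140, 168, 224}, so |A + A| = 15.
K = |A + A| / |A| = 15/5 = 3/1 ≈ 3.0000.
Reference: AP of size 5 gives K = 9/5 ≈ 1.8000; a fully generic set of size 5 gives K ≈ 3.0000.

|A| = 5, |A + A| = 15, K = 15/5 = 3/1.


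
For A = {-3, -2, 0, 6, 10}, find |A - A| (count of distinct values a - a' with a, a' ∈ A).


A - A = {a - a' : a, a' ∈ A}; |A| = 5.
Bounds: 2|A|-1 ≤ |A - A| ≤ |A|² - |A| + 1, i.e. 9 ≤ |A - A| ≤ 21.
Note: 0 ∈ A - A always (from a - a). The set is symmetric: if d ∈ A - A then -d ∈ A - A.
Enumerate nonzero differences d = a - a' with a > a' (then include -d):
Positive differences: {1, 2, 3, 4, 6, 8, 9, 10, 12, 13}
Full difference set: {0} ∪ (positive diffs) ∪ (negative diffs).
|A - A| = 1 + 2·10 = 21 (matches direct enumeration: 21).

|A - A| = 21


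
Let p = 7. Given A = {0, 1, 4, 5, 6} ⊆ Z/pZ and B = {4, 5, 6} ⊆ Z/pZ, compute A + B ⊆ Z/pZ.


Work in Z/7Z: reduce every sum a + b modulo 7.
Enumerate all 15 pairs:
a = 0: 0+4=4, 0+5=5, 0+6=6
a = 1: 1+4=5, 1+5=6, 1+6=0
a = 4: 4+4=1, 4+5=2, 4+6=3
a = 5: 5+4=2, 5+5=3, 5+6=4
a = 6: 6+4=3, 6+5=4, 6+6=5
Distinct residues collected: {0, 1, 2, 3, 4, 5, 6}
|A + B| = 7 (out of 7 total residues).

A + B = {0, 1, 2, 3, 4, 5, 6}


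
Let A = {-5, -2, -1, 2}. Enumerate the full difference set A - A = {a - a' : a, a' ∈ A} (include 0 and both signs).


A - A = {a - a' : a, a' ∈ A}.
Compute a - a' for each ordered pair (a, a'):
a = -5: -5--5=0, -5--2=-3, -5--1=-4, -5-2=-7
a = -2: -2--5=3, -2--2=0, -2--1=-1, -2-2=-4
a = -1: -1--5=4, -1--2=1, -1--1=0, -1-2=-3
a = 2: 2--5=7, 2--2=4, 2--1=3, 2-2=0
Collecting distinct values (and noting 0 appears from a-a):
A - A = {-7, -4, -3, -1, 0, 1, 3, 4, 7}
|A - A| = 9

A - A = {-7, -4, -3, -1, 0, 1, 3, 4, 7}


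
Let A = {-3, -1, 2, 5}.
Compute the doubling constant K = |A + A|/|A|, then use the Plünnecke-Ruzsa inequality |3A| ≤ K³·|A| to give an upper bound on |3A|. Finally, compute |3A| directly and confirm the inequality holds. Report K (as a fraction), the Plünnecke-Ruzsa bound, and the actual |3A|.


|A| = 4.
Step 1: Compute A + A by enumerating all 16 pairs.
A + A = {-6, -4, -2, -1, 1, 2, 4, 7, 10}, so |A + A| = 9.
Step 2: Doubling constant K = |A + A|/|A| = 9/4 = 9/4 ≈ 2.2500.
Step 3: Plünnecke-Ruzsa gives |3A| ≤ K³·|A| = (2.2500)³ · 4 ≈ 45.5625.
Step 4: Compute 3A = A + A + A directly by enumerating all triples (a,b,c) ∈ A³; |3A| = 16.
Step 5: Check 16 ≤ 45.5625? Yes ✓.

K = 9/4, Plünnecke-Ruzsa bound K³|A| ≈ 45.5625, |3A| = 16, inequality holds.


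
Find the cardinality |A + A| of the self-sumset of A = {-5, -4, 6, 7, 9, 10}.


A + A = {a + a' : a, a' ∈ A}; |A| = 6.
General bounds: 2|A| - 1 ≤ |A + A| ≤ |A|(|A|+1)/2, i.e. 11 ≤ |A + A| ≤ 21.
Lower bound 2|A|-1 is attained iff A is an arithmetic progression.
Enumerate sums a + a' for a ≤ a' (symmetric, so this suffices):
a = -5: -5+-5=-10, -5+-4=-9, -5+6=1, -5+7=2, -5+9=4, -5+10=5
a = -4: -4+-4=-8, -4+6=2, -4+7=3, -4+9=5, -4+10=6
a = 6: 6+6=12, 6+7=13, 6+9=15, 6+10=16
a = 7: 7+7=14, 7+9=16, 7+10=17
a = 9: 9+9=18, 9+10=19
a = 10: 10+10=20
Distinct sums: {-10, -9, -8, 1, 2, 3, 4, 5, 6, 12, 13, 14, 15, 16, 17, 18, 19, 20}
|A + A| = 18

|A + A| = 18


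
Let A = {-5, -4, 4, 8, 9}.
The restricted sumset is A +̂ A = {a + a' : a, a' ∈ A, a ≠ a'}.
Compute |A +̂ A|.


Restricted sumset: A +̂ A = {a + a' : a ∈ A, a' ∈ A, a ≠ a'}.
Equivalently, take A + A and drop any sum 2a that is achievable ONLY as a + a for a ∈ A (i.e. sums representable only with equal summands).
Enumerate pairs (a, a') with a < a' (symmetric, so each unordered pair gives one sum; this covers all a ≠ a'):
  -5 + -4 = -9
  -5 + 4 = -1
  -5 + 8 = 3
  -5 + 9 = 4
  -4 + 4 = 0
  -4 + 8 = 4
  -4 + 9 = 5
  4 + 8 = 12
  4 + 9 = 13
  8 + 9 = 17
Collected distinct sums: {-9, -1, 0, 3, 4, 5, 12, 13, 17}
|A +̂ A| = 9
(Reference bound: |A +̂ A| ≥ 2|A| - 3 for |A| ≥ 2, with |A| = 5 giving ≥ 7.)

|A +̂ A| = 9


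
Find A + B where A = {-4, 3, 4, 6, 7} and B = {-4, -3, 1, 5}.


A + B = {a + b : a ∈ A, b ∈ B}.
Enumerate all |A|·|B| = 5·4 = 20 pairs (a, b) and collect distinct sums.
a = -4: -4+-4=-8, -4+-3=-7, -4+1=-3, -4+5=1
a = 3: 3+-4=-1, 3+-3=0, 3+1=4, 3+5=8
a = 4: 4+-4=0, 4+-3=1, 4+1=5, 4+5=9
a = 6: 6+-4=2, 6+-3=3, 6+1=7, 6+5=11
a = 7: 7+-4=3, 7+-3=4, 7+1=8, 7+5=12
Collecting distinct sums: A + B = {-8, -7, -3, -1, 0, 1, 2, 3, 4, 5, 7, 8, 9, 11, 12}
|A + B| = 15

A + B = {-8, -7, -3, -1, 0, 1, 2, 3, 4, 5, 7, 8, 9, 11, 12}


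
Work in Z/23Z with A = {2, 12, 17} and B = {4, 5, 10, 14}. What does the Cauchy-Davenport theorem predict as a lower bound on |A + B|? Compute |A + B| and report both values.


Cauchy-Davenport: |A + B| ≥ min(p, |A| + |B| - 1) for A, B nonempty in Z/pZ.
|A| = 3, |B| = 4, p = 23.
CD lower bound = min(23, 3 + 4 - 1) = min(23, 6) = 6.
Compute A + B mod 23 directly:
a = 2: 2+4=6, 2+5=7, 2+10=12, 2+14=16
a = 12: 12+4=16, 12+5=17, 12+10=22, 12+14=3
a = 17: 17+4=21, 17+5=22, 17+10=4, 17+14=8
A + B = {3, 4, 6, 7, 8, 12, 16, 17, 21, 22}, so |A + B| = 10.
Verify: 10 ≥ 6? Yes ✓.

CD lower bound = 6, actual |A + B| = 10.


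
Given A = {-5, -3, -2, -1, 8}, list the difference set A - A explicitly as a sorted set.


A - A = {a - a' : a, a' ∈ A}.
Compute a - a' for each ordered pair (a, a'):
a = -5: -5--5=0, -5--3=-2, -5--2=-3, -5--1=-4, -5-8=-13
a = -3: -3--5=2, -3--3=0, -3--2=-1, -3--1=-2, -3-8=-11
a = -2: -2--5=3, -2--3=1, -2--2=0, -2--1=-1, -2-8=-10
a = -1: -1--5=4, -1--3=2, -1--2=1, -1--1=0, -1-8=-9
a = 8: 8--5=13, 8--3=11, 8--2=10, 8--1=9, 8-8=0
Collecting distinct values (and noting 0 appears from a-a):
A - A = {-13, -11, -10, -9, -4, -3, -2, -1, 0, 1, 2, 3, 4, 9, 10, 11, 13}
|A - A| = 17

A - A = {-13, -11, -10, -9, -4, -3, -2, -1, 0, 1, 2, 3, 4, 9, 10, 11, 13}


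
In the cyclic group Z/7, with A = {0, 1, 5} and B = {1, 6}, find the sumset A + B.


Work in Z/7Z: reduce every sum a + b modulo 7.
Enumerate all 6 pairs:
a = 0: 0+1=1, 0+6=6
a = 1: 1+1=2, 1+6=0
a = 5: 5+1=6, 5+6=4
Distinct residues collected: {0, 1, 2, 4, 6}
|A + B| = 5 (out of 7 total residues).

A + B = {0, 1, 2, 4, 6}


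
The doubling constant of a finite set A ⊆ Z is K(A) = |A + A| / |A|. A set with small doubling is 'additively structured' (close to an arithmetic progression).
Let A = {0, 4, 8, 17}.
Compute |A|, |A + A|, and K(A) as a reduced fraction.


|A| = 4.
Compute A + A by enumerating all 16 pairs.
A + A = {0, 4, 8, 12, 16, 17, 21, 25, 34}, so |A + A| = 9.
K = |A + A| / |A| = 9/4 (already in lowest terms) ≈ 2.2500.
Reference: AP of size 4 gives K = 7/4 ≈ 1.7500; a fully generic set of size 4 gives K ≈ 2.5000.

|A| = 4, |A + A| = 9, K = 9/4.
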